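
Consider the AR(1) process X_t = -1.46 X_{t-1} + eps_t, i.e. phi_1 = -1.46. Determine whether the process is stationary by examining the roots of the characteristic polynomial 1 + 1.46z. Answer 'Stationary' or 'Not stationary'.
\text{Not stationary}

The AR(p) characteristic polynomial is P(z) = 1 + 1.46z.
Stationarity requires all roots to lie outside the unit circle, i.e. |z| > 1 for every root.
This is linear in z: 1 + (1.46) z = 0  =>  z = -1/(1.46) = -0.684932,  |z| = 0.684932.
Moduli of all roots: 0.6849.
All moduli strictly greater than 1? No.
Verdict: Not stationary.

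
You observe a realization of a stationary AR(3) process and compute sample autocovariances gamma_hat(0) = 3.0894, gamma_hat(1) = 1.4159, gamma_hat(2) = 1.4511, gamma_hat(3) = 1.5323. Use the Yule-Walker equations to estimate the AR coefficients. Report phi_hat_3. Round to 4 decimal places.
\hat\phi_{3} = 0.2850

The Yule-Walker equations for an AR(p) process read, in matrix form,
  Gamma_p phi = r_p,   with   (Gamma_p)_{ij} = gamma(|i - j|),
                       (r_p)_i = gamma(i),   i,j = 1..p.
Substitute the sample gammas (Toeplitz matrix and right-hand side of size 3):
  Gamma_p = [[3.0894, 1.4159, 1.4511], [1.4159, 3.0894, 1.4159], [1.4511, 1.4159, 3.0894]]
  r_p     = [1.4159, 1.4511, 1.5323]
Written out (R1..R3):
  (R1) 3.0894 phi_1 + 1.4159 phi_2 + 1.4511 phi_3 = 1.4159
  (R2) 1.4159 phi_1 + 3.0894 phi_2 + 1.4159 phi_3 = 1.4511
  (R3) 1.4511 phi_1 + 1.4159 phi_2 + 3.0894 phi_3 = 1.5323
Gaussian elimination:
  R2 <- R2 - (1.4159/3.0894) R1 = R2 - (0.458309) R1:  2.44048 phi_2 + 0.750848 phi_3 = 0.80218
  R3 <- R3 - (1.4511/3.0894) R1 = R3 - (0.469703) R1:  0.750848 phi_2 + 2.407814 phi_3 = 0.867248
  R3 <- R3 - (0.750848/2.44048) R2 = R3 - (0.307664) R2:  2.176805 phi_3 = 0.620446
Back-substitution:
  phi_hat_3 = 0.620446 / 2.176805 = 0.285026
  phi_hat_2 = (0.80218 - (0.750848)(0.285026)) / 2.44048 = 0.241006
  phi_hat_1 = (1.4159 - (1.4159)(0.241006) - (1.4511)(0.285026)) / 3.0894 = 0.213977
So phi_hat = [0.2140, 0.2410, 0.2850].
Therefore phi_hat_3 = 0.2850.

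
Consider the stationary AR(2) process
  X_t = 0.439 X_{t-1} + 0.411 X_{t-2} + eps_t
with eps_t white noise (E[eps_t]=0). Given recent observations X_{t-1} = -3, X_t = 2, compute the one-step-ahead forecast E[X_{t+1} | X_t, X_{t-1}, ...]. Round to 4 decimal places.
E[X_{t+1} \mid \mathcal F_t] = -0.3550

For an AR(p) model X_t = c + sum_i phi_i X_{t-i} + eps_t, the
one-step-ahead conditional mean is
  E[X_{t+1} | X_t, ...] = c + sum_i phi_i X_{t+1-i}.
Substitute known values:
  E[X_{t+1} | ...] = (0.439) * (2) + (0.411) * (-3)
                   = -0.3550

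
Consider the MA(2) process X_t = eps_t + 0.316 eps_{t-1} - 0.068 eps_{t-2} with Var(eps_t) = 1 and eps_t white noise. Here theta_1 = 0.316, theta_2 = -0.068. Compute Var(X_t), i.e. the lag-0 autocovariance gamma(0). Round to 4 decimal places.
\gamma(0) = 1.1045

For an MA(q) process X_t = eps_t + sum_i theta_i eps_{t-i} with
Var(eps_t) = sigma^2, the variance is
  gamma(0) = sigma^2 * (1 + sum_i theta_i^2).
  sum_i theta_i^2 = (0.316)^2 + (-0.068)^2 = 0.099856 + 0.004624 = 0.10448.
  gamma(0) = 1 * (1 + 0.10448) = 1 * 1.10448 = 1.10448, which rounds to 1.1045.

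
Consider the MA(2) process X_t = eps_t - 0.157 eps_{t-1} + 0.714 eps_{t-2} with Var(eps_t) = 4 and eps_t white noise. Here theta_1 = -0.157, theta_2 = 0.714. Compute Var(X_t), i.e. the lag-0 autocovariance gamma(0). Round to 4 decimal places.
\gamma(0) = 6.1378

For an MA(q) process X_t = eps_t + sum_i theta_i eps_{t-i} with
Var(eps_t) = sigma^2, the variance is
  gamma(0) = sigma^2 * (1 + sum_i theta_i^2).
  sum_i theta_i^2 = (-0.157)^2 + (0.714)^2 = 0.024649 + 0.509796 = 0.534445.
  gamma(0) = 4 * (1 + 0.534445) = 4 * 1.534445 = 6.13778, which rounds to 6.1378.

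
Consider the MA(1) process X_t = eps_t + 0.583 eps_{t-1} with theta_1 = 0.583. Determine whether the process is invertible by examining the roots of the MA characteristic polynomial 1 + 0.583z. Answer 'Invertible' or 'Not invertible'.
\text{Invertible}

The MA(q) characteristic polynomial is P(z) = 1 + 0.583z.
Invertibility requires all roots to lie outside the unit circle, i.e. |z| > 1 for every root.
This is linear in z: 1 + (0.583) z = 0  =>  z = -1/(0.583) = -1.715266,  |z| = 1.715266.
Moduli of all roots: 1.7153.
All moduli strictly greater than 1? Yes.
Verdict: Invertible.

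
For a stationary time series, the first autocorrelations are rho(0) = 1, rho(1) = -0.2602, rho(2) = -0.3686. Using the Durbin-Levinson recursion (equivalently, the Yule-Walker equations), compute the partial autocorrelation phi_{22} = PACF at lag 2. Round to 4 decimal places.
\phi_{22} = -0.4680

The PACF at lag k is phi_{kk}, the last component of the solution
to the Yule-Walker system G_k phi = r_k where
  (G_k)_{ij} = rho(|i - j|), (r_k)_i = rho(i), i,j = 1..k.
Equivalently, Durbin-Levinson gives phi_{kk} iteratively:
  phi_{11} = rho(1)
  phi_{kk} = [rho(k) - sum_{j=1..k-1} phi_{k-1,j} rho(k-j)]
            / [1 - sum_{j=1..k-1} phi_{k-1,j} rho(j)],
  phi_{k,j} = phi_{k-1,j} - phi_{kk} phi_{k-1,k-j},  j = 1..k-1.
Step k = 1:
  phi_11 = rho(1) = -0.2602.
Step k = 2:
  phi_22 = [rho(2) - phi_11 rho(1)] / [1 - phi_11 rho(1)] = [-0.3686 - (-0.2602)(-0.2602)] / [1 - (-0.2602)(-0.2602)]
         = -0.43630404 / 0.93229596 = -0.468.
Therefore phi_{22} = -0.4680.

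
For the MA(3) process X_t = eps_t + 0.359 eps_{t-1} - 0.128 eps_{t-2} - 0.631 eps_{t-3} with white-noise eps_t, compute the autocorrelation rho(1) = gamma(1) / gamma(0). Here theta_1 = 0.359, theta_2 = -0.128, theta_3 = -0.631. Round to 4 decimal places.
\rho(1) = 0.2552

For an MA(q) process with theta_0 = 1, the autocovariance is
  gamma(k) = sigma^2 * sum_{i=0..q-k} theta_i * theta_{i+k},
and rho(k) = gamma(k) / gamma(0). Sigma^2 cancels.
  numerator   = (1)*(0.359) + (0.359)*(-0.128) + (-0.128)*(-0.631) = 0.393816.
  denominator = (1)^2 + (0.359)^2 + (-0.128)^2 + (-0.631)^2 = 1.543426.
  rho(1) = 0.393816 / 1.543426 = 0.2552.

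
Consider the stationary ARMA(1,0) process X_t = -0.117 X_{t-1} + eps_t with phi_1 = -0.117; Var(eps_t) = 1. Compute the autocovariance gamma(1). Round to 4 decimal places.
\gamma(1) = -0.1186

Multiply the model equation by X_{t-k} and take expectations. With theta_0 = psi_0 = 1 and psi_j the MA(infinity) weights, this gives
  gamma(k) - sum_i phi_i gamma(k-i) = c_k,
  c_k = sigma^2 * sum_{j=k..q} theta_j psi_{j-k}   (c_k = 0 for k > q),
using gamma(-m) = gamma(m).
Pure AR (q = 0): c_0 = sigma^2 = 1, c_k = 0 for k >= 1.
Equations for k = 0 and k = 1 (AR order 1):
  gamma(0) = phi_1 gamma(1) + c_0
  gamma(1) = phi_1 gamma(0) + c_1
Substituting the second into the first: gamma(0) (1 - phi_1^2) = c_0 + phi_1 c_1, so
  gamma(0) = c_0 / (1 - phi_1^2) = 1 / (1 - (-0.117)^2) = 1 / 0.986311 = 1.013879.
  gamma(1) = phi_1 gamma(0) = (-0.117)(1.013879) = -0.118624.
Therefore gamma(1) = -0.1186 (to 4 decimal places).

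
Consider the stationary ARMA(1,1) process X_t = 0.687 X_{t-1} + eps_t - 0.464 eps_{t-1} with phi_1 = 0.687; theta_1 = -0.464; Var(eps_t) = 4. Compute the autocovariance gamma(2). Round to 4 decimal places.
\gamma(2) = 0.7906

Multiply the model equation by X_{t-k} and take expectations. With theta_0 = psi_0 = 1 and psi_j the MA(infinity) weights, this gives
  gamma(k) - sum_i phi_i gamma(k-i) = c_k,
  c_k = sigma^2 * sum_{j=k..q} theta_j psi_{j-k}   (c_k = 0 for k > q),
using gamma(-m) = gamma(m).
psi-weights needed (psi_j = theta_j + sum_i phi_i psi_{j-i}):
  psi_1 = theta_1 + phi_1 = -0.464 + (0.687) = 0.223
Right-hand sides:
  c_0 = sigma^2 (1 + theta_1 psi_1) = 4 * (1 + (-0.464)(0.223)) = 4 * 0.896528 = 3.586112
  c_1 = sigma^2 theta_1 = 4 * (-0.464) = -1.856
  c_2 = 0
Equations for k = 0 and k = 1 (AR order 1):
  gamma(0) = phi_1 gamma(1) + c_0
  gamma(1) = phi_1 gamma(0) + c_1
Substituting the second into the first: gamma(0) (1 - phi_1^2) = c_0 + phi_1 c_1, so
  gamma(0) = (c_0 + phi_1 c_1) / (1 - phi_1^2) = (3.586112 + (0.687)(-1.856)) / (1 - (0.687)^2) = 2.31104 / 0.528031 = 4.376713.
  gamma(1) = phi_1 gamma(0) + c_1 = (0.687)(4.376713) + (-1.856) = 1.150802.
For k = 2 (> q): gamma(2) = phi_1 gamma(1) = (0.687)(1.150802) = 0.790601.
Therefore gamma(2) = 0.7906 (to 4 decimal places).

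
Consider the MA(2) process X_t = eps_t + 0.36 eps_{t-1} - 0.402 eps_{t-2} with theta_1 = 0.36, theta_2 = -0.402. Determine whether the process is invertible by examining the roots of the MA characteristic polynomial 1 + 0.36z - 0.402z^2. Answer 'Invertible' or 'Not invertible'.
\text{Invertible}

The MA(q) characteristic polynomial is P(z) = 1 + 0.36z - 0.402z^2.
Invertibility requires all roots to lie outside the unit circle, i.e. |z| > 1 for every root.
Set 1 + (0.36) z + (-0.402) z^2 = 0, i.e. a z^2 + b z + c = 0 with a = -0.402, b = 0.36, c = 1.
Discriminant D = b^2 - 4ac = (0.36)^2 - 4*(-0.402)*1 = 0.1296 - (-1.608) = 1.7376.
D >= 0, so the roots are real: z = (-b +/- sqrt(D)) / (2a) = (-0.36 +/- 1.318181) / (-0.804).
  z_1 = (-0.36 + 1.318181) / (-0.804) = -1.1918,   |z_1| = 1.1918.
  z_2 = (-0.36 - 1.318181) / (-0.804) = 2.0873,   |z_2| = 2.0873.
Moduli of all roots: 1.1918, 2.0873.
All moduli strictly greater than 1? Yes.
Verdict: Invertible.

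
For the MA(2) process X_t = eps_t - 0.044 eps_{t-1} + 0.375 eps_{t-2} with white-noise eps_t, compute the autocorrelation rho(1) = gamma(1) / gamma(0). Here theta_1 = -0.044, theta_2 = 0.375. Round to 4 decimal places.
\rho(1) = -0.0530

For an MA(q) process with theta_0 = 1, the autocovariance is
  gamma(k) = sigma^2 * sum_{i=0..q-k} theta_i * theta_{i+k},
and rho(k) = gamma(k) / gamma(0). Sigma^2 cancels.
  numerator   = (1)*(-0.044) + (-0.044)*(0.375) = -0.0605.
  denominator = (1)^2 + (-0.044)^2 + (0.375)^2 = 1.142561.
  rho(1) = -0.0605 / 1.142561 = -0.0530.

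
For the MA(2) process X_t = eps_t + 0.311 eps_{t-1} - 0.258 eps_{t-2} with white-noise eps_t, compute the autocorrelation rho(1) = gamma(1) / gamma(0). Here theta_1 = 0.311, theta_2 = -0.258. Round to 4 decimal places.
\rho(1) = 0.1984

For an MA(q) process with theta_0 = 1, the autocovariance is
  gamma(k) = sigma^2 * sum_{i=0..q-k} theta_i * theta_{i+k},
and rho(k) = gamma(k) / gamma(0). Sigma^2 cancels.
  numerator   = (1)*(0.311) + (0.311)*(-0.258) = 0.230762.
  denominator = (1)^2 + (0.311)^2 + (-0.258)^2 = 1.163285.
  rho(1) = 0.230762 / 1.163285 = 0.1984.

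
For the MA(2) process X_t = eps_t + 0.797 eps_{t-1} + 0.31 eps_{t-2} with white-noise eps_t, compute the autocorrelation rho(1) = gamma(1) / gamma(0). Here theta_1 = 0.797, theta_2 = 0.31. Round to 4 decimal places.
\rho(1) = 0.6031

For an MA(q) process with theta_0 = 1, the autocovariance is
  gamma(k) = sigma^2 * sum_{i=0..q-k} theta_i * theta_{i+k},
and rho(k) = gamma(k) / gamma(0). Sigma^2 cancels.
  numerator   = (1)*(0.797) + (0.797)*(0.31) = 1.04407.
  denominator = (1)^2 + (0.797)^2 + (0.31)^2 = 1.731309.
  rho(1) = 1.04407 / 1.731309 = 0.6031.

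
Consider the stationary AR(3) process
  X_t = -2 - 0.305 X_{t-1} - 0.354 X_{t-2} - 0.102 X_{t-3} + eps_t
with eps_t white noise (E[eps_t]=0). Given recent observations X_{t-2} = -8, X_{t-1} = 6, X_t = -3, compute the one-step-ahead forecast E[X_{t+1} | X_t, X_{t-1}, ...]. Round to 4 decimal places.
E[X_{t+1} \mid \mathcal F_t] = -2.3930

For an AR(p) model X_t = c + sum_i phi_i X_{t-i} + eps_t, the
one-step-ahead conditional mean is
  E[X_{t+1} | X_t, ...] = c + sum_i phi_i X_{t+1-i}.
Substitute known values:
  E[X_{t+1} | ...] = -2 + (-0.305) * (-3) + (-0.354) * (6) + (-0.102) * (-8)
                   = -2.3930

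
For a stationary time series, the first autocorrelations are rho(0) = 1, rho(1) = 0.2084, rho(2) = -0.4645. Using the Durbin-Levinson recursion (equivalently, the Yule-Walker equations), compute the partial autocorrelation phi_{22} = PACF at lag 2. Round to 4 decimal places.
\phi_{22} = -0.5310

The PACF at lag k is phi_{kk}, the last component of the solution
to the Yule-Walker system G_k phi = r_k where
  (G_k)_{ij} = rho(|i - j|), (r_k)_i = rho(i), i,j = 1..k.
Equivalently, Durbin-Levinson gives phi_{kk} iteratively:
  phi_{11} = rho(1)
  phi_{kk} = [rho(k) - sum_{j=1..k-1} phi_{k-1,j} rho(k-j)]
            / [1 - sum_{j=1..k-1} phi_{k-1,j} rho(j)],
  phi_{k,j} = phi_{k-1,j} - phi_{kk} phi_{k-1,k-j},  j = 1..k-1.
Step k = 1:
  phi_11 = rho(1) = 0.2084.
Step k = 2:
  phi_22 = [rho(2) - phi_11 rho(1)] / [1 - phi_11 rho(1)] = [-0.4645 - (0.2084)(0.2084)] / [1 - (0.2084)(0.2084)]
         = -0.50793056 / 0.95656944 = -0.531.
Therefore phi_{22} = -0.5310.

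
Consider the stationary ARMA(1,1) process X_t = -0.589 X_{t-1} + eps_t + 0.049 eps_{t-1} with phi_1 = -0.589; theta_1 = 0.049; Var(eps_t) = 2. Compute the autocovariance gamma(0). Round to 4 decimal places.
\gamma(0) = 2.8930

Multiply the model equation by X_{t-k} and take expectations. With theta_0 = psi_0 = 1 and psi_j the MA(infinity) weights, this gives
  gamma(k) - sum_i phi_i gamma(k-i) = c_k,
  c_k = sigma^2 * sum_{j=k..q} theta_j psi_{j-k}   (c_k = 0 for k > q),
using gamma(-m) = gamma(m).
psi-weights needed (psi_j = theta_j + sum_i phi_i psi_{j-i}):
  psi_1 = theta_1 + phi_1 = 0.049 + (-0.589) = -0.54
Right-hand sides:
  c_0 = sigma^2 (1 + theta_1 psi_1) = 2 * (1 + (0.049)(-0.54)) = 2 * 0.97354 = 1.94708
  c_1 = sigma^2 theta_1 = 2 * (0.049) = 0.098
  c_2 = 0
Equations for k = 0 and k = 1 (AR order 1):
  gamma(0) = phi_1 gamma(1) + c_0
  gamma(1) = phi_1 gamma(0) + c_1
Substituting the second into the first: gamma(0) (1 - phi_1^2) = c_0 + phi_1 c_1, so
  gamma(0) = (c_0 + phi_1 c_1) / (1 - phi_1^2) = (1.94708 + (-0.589)(0.098)) / (1 - (-0.589)^2) = 1.889358 / 0.653079 = 2.893001.
Therefore gamma(0) = 2.8930 (to 4 decimal places).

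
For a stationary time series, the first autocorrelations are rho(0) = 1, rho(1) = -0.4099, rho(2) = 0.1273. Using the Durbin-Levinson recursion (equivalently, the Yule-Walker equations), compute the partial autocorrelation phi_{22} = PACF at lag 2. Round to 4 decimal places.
\phi_{22} = -0.0489

The PACF at lag k is phi_{kk}, the last component of the solution
to the Yule-Walker system G_k phi = r_k where
  (G_k)_{ij} = rho(|i - j|), (r_k)_i = rho(i), i,j = 1..k.
Equivalently, Durbin-Levinson gives phi_{kk} iteratively:
  phi_{11} = rho(1)
  phi_{kk} = [rho(k) - sum_{j=1..k-1} phi_{k-1,j} rho(k-j)]
            / [1 - sum_{j=1..k-1} phi_{k-1,j} rho(j)],
  phi_{k,j} = phi_{k-1,j} - phi_{kk} phi_{k-1,k-j},  j = 1..k-1.
Step k = 1:
  phi_11 = rho(1) = -0.4099.
Step k = 2:
  phi_22 = [rho(2) - phi_11 rho(1)] / [1 - phi_11 rho(1)] = [0.1273 - (-0.4099)(-0.4099)] / [1 - (-0.4099)(-0.4099)]
         = -0.04071801 / 0.83198199 = -0.0489.
Therefore phi_{22} = -0.0489.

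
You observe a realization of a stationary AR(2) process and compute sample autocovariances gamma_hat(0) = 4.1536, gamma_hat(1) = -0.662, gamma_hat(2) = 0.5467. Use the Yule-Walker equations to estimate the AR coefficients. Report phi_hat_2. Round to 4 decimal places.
\hat\phi_{2} = 0.1090

The Yule-Walker equations for an AR(p) process read, in matrix form,
  Gamma_p phi = r_p,   with   (Gamma_p)_{ij} = gamma(|i - j|),
                       (r_p)_i = gamma(i),   i,j = 1..p.
Substitute the sample gammas (Toeplitz matrix and right-hand side of size 2):
  Gamma_p = [[4.1536, -0.662], [-0.662, 4.1536]]
  r_p     = [-0.662, 0.5467]
Written out:
  4.1536 phi_1 - 0.662 phi_2 = -0.662
  -0.662 phi_1 + 4.1536 phi_2 = 0.5467
Solve by Cramer's rule:
  det = gamma(0)^2 - gamma(1)^2 = (4.1536)^2 - (-0.662)^2 = 17.25239296 - 0.438244 = 16.81414896
  phi_hat_1 = [gamma(1) gamma(0) - gamma(1) gamma(2)] / det = [(-0.662)(4.1536) - (-0.662)(0.5467)] / 16.81414896 = -2.3877678 / 16.81414896 = -0.142
  phi_hat_2 = [gamma(0) gamma(2) - gamma(1)^2] / det = [(4.1536)(0.5467) - (-0.662)^2] / 16.81414896 = 1.83252912 / 16.81414896 = 0.109
So phi_hat = [-0.1420, 0.1090].
Therefore phi_hat_2 = 0.1090.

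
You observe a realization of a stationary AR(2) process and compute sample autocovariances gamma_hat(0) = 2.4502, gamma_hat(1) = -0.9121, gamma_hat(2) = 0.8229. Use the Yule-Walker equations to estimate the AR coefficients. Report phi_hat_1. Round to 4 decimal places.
\hat\phi_{1} = -0.2870

The Yule-Walker equations for an AR(p) process read, in matrix form,
  Gamma_p phi = r_p,   with   (Gamma_p)_{ij} = gamma(|i - j|),
                       (r_p)_i = gamma(i),   i,j = 1..p.
Substitute the sample gammas (Toeplitz matrix and right-hand side of size 2):
  Gamma_p = [[2.4502, -0.9121], [-0.9121, 2.4502]]
  r_p     = [-0.9121, 0.8229]
Written out:
  2.4502 phi_1 - 0.9121 phi_2 = -0.9121
  -0.9121 phi_1 + 2.4502 phi_2 = 0.8229
Solve by Cramer's rule:
  det = gamma(0)^2 - gamma(1)^2 = (2.4502)^2 - (-0.9121)^2 = 6.00348004 - 0.83192641 = 5.17155363
  phi_hat_1 = [gamma(1) gamma(0) - gamma(1) gamma(2)] / det = [(-0.9121)(2.4502) - (-0.9121)(0.8229)] / 5.17155363 = -1.48426033 / 5.17155363 = -0.287
  phi_hat_2 = [gamma(0) gamma(2) - gamma(1)^2] / det = [(2.4502)(0.8229) - (-0.9121)^2] / 5.17155363 = 1.18434317 / 5.17155363 = 0.229
So phi_hat = [-0.2870, 0.2290].
Therefore phi_hat_1 = -0.2870.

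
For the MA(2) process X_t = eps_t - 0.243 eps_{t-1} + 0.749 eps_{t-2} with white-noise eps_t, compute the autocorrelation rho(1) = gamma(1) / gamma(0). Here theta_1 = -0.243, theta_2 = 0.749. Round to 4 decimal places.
\rho(1) = -0.2623

For an MA(q) process with theta_0 = 1, the autocovariance is
  gamma(k) = sigma^2 * sum_{i=0..q-k} theta_i * theta_{i+k},
and rho(k) = gamma(k) / gamma(0). Sigma^2 cancels.
  numerator   = (1)*(-0.243) + (-0.243)*(0.749) = -0.425007.
  denominator = (1)^2 + (-0.243)^2 + (0.749)^2 = 1.62005.
  rho(1) = -0.425007 / 1.62005 = -0.2623.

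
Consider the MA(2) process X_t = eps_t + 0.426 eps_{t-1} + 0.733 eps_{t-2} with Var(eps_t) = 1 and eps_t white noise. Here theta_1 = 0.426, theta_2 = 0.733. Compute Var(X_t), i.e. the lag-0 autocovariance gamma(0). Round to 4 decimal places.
\gamma(0) = 1.7188

For an MA(q) process X_t = eps_t + sum_i theta_i eps_{t-i} with
Var(eps_t) = sigma^2, the variance is
  gamma(0) = sigma^2 * (1 + sum_i theta_i^2).
  sum_i theta_i^2 = (0.426)^2 + (0.733)^2 = 0.181476 + 0.537289 = 0.718765.
  gamma(0) = 1 * (1 + 0.718765) = 1 * 1.718765 = 1.718765, which rounds to 1.7188.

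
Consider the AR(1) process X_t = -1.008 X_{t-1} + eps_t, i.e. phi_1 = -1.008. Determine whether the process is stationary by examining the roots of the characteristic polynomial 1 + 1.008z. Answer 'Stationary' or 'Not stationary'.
\text{Not stationary}

The AR(p) characteristic polynomial is P(z) = 1 + 1.008z.
Stationarity requires all roots to lie outside the unit circle, i.e. |z| > 1 for every root.
This is linear in z: 1 + (1.008) z = 0  =>  z = -1/(1.008) = -0.992063,  |z| = 0.992063.
Moduli of all roots: 0.9921.
All moduli strictly greater than 1? No.
Verdict: Not stationary.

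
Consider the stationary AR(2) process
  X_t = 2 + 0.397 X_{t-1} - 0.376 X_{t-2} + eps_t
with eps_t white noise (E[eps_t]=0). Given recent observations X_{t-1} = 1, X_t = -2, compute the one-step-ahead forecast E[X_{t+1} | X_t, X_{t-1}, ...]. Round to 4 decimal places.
E[X_{t+1} \mid \mathcal F_t] = 0.8300

For an AR(p) model X_t = c + sum_i phi_i X_{t-i} + eps_t, the
one-step-ahead conditional mean is
  E[X_{t+1} | X_t, ...] = c + sum_i phi_i X_{t+1-i}.
Substitute known values:
  E[X_{t+1} | ...] = 2 + (0.397) * (-2) + (-0.376) * (1)
                   = 0.8300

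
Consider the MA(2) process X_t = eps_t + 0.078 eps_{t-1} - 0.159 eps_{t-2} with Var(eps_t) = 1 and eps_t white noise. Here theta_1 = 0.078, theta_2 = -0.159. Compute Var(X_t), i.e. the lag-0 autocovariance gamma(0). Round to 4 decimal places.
\gamma(0) = 1.0314

For an MA(q) process X_t = eps_t + sum_i theta_i eps_{t-i} with
Var(eps_t) = sigma^2, the variance is
  gamma(0) = sigma^2 * (1 + sum_i theta_i^2).
  sum_i theta_i^2 = (0.078)^2 + (-0.159)^2 = 0.006084 + 0.025281 = 0.031365.
  gamma(0) = 1 * (1 + 0.031365) = 1 * 1.031365 = 1.031365, which rounds to 1.0314.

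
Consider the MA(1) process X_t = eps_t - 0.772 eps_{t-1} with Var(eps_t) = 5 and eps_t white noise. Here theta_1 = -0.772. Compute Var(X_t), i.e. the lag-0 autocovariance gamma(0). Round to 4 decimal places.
\gamma(0) = 7.9799

For an MA(q) process X_t = eps_t + sum_i theta_i eps_{t-i} with
Var(eps_t) = sigma^2, the variance is
  gamma(0) = sigma^2 * (1 + sum_i theta_i^2).
  sum_i theta_i^2 = (-0.772)^2 = 0.595984.
  gamma(0) = 5 * (1 + 0.595984) = 5 * 1.595984 = 7.97992, which rounds to 7.9799.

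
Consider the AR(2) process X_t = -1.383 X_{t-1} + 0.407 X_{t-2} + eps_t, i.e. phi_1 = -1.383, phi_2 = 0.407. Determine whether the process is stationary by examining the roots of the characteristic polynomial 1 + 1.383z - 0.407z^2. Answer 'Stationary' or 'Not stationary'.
\text{Not stationary}

The AR(p) characteristic polynomial is P(z) = 1 + 1.383z - 0.407z^2.
Stationarity requires all roots to lie outside the unit circle, i.e. |z| > 1 for every root.
Set 1 + (1.383) z + (-0.407) z^2 = 0, i.e. a z^2 + b z + c = 0 with a = -0.407, b = 1.383, c = 1.
Discriminant D = b^2 - 4ac = (1.383)^2 - 4*(-0.407)*1 = 1.912689 - (-1.628) = 3.540689.
D >= 0, so the roots are real: z = (-b +/- sqrt(D)) / (2a) = (-1.383 +/- 1.881672) / (-0.814).
  z_1 = (-1.383 + 1.881672) / (-0.814) = -0.6126,   |z_1| = 0.6126.
  z_2 = (-1.383 - 1.881672) / (-0.814) = 4.0107,   |z_2| = 4.0107.
Moduli of all roots: 0.6126, 4.0107.
All moduli strictly greater than 1? No.
Verdict: Not stationary.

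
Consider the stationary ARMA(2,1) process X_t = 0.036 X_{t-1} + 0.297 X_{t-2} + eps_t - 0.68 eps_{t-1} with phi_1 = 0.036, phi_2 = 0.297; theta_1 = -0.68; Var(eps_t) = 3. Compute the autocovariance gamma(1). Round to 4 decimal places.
\gamma(1) = -2.6666

Multiply the model equation by X_{t-k} and take expectations. With theta_0 = psi_0 = 1 and psi_j the MA(infinity) weights, this gives
  gamma(k) - sum_i phi_i gamma(k-i) = c_k,
  c_k = sigma^2 * sum_{j=k..q} theta_j psi_{j-k}   (c_k = 0 for k > q),
using gamma(-m) = gamma(m).
psi-weights needed (psi_j = theta_j + sum_i phi_i psi_{j-i}):
  psi_1 = theta_1 + phi_1 = -0.68 + (0.036) = -0.644
Right-hand sides:
  c_0 = sigma^2 (1 + theta_1 psi_1) = 3 * (1 + (-0.68)(-0.644)) = 3 * 1.43792 = 4.31376
  c_1 = sigma^2 theta_1 = 3 * (-0.68) = -2.04
  c_2 = 0
Equations for k = 0, 1, 2 (AR order 2, c_2 = 0):
  (E0) gamma(0) = phi_1 gamma(1) + phi_2 gamma(2) + c_0
  (E1) gamma(1) = phi_1 gamma(0) + phi_2 gamma(1) + c_1
  (E2) gamma(2) = phi_1 gamma(1) + phi_2 gamma(0)
From (E1): gamma(1) = A gamma(0) + B with
  A = phi_1 / (1 - phi_2) = 0.036 / 0.703 = 0.051209,   B = c_1 / (1 - phi_2) = -2.04 / 0.703 = -2.901849.
Insert (E2) into (E0): gamma(0) (1 - phi_2^2) = phi_1 (1 + phi_2) gamma(1) + c_0.
  phi_1 (1 + phi_2) = (0.036)(1.297) = 0.046692,   1 - phi_2^2 = 0.911791.
Replace gamma(1) by A gamma(0) + B and collect gamma(0):
  gamma(0) [0.911791 - (0.046692)(0.051209)] = (0.046692)(-2.901849) + 4.31376
  gamma(0) * 0.9094 = 4.178267
  gamma(0) = 4.178267 / 0.9094 = 4.594532.
  gamma(1) = A gamma(0) + B = (0.051209)(4.594532) + (-2.901849) = -2.666567.
Therefore gamma(1) = -2.6666 (to 4 decimal places).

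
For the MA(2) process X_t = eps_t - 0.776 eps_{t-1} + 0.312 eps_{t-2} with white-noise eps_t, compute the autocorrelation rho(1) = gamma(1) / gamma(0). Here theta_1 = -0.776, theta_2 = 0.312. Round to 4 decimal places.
\rho(1) = -0.5991

For an MA(q) process with theta_0 = 1, the autocovariance is
  gamma(k) = sigma^2 * sum_{i=0..q-k} theta_i * theta_{i+k},
and rho(k) = gamma(k) / gamma(0). Sigma^2 cancels.
  numerator   = (1)*(-0.776) + (-0.776)*(0.312) = -1.018112.
  denominator = (1)^2 + (-0.776)^2 + (0.312)^2 = 1.69952.
  rho(1) = -1.018112 / 1.69952 = -0.5991.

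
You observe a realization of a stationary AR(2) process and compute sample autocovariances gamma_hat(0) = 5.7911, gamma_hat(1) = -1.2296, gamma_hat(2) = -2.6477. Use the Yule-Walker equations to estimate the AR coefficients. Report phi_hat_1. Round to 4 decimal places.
\hat\phi_{1} = -0.3240

The Yule-Walker equations for an AR(p) process read, in matrix form,
  Gamma_p phi = r_p,   with   (Gamma_p)_{ij} = gamma(|i - j|),
                       (r_p)_i = gamma(i),   i,j = 1..p.
Substitute the sample gammas (Toeplitz matrix and right-hand side of size 2):
  Gamma_p = [[5.7911, -1.2296], [-1.2296, 5.7911]]
  r_p     = [-1.2296, -2.6477]
Written out:
  5.7911 phi_1 - 1.2296 phi_2 = -1.2296
  -1.2296 phi_1 + 5.7911 phi_2 = -2.6477
Solve by Cramer's rule:
  det = gamma(0)^2 - gamma(1)^2 = (5.7911)^2 - (-1.2296)^2 = 33.53683921 - 1.51191616 = 32.02492305
  phi_hat_1 = [gamma(1) gamma(0) - gamma(1) gamma(2)] / det = [(-1.2296)(5.7911) - (-1.2296)(-2.6477)] / 32.02492305 = -10.37634848 / 32.02492305 = -0.324
  phi_hat_2 = [gamma(0) gamma(2) - gamma(1)^2] / det = [(5.7911)(-2.6477) - (-1.2296)^2] / 32.02492305 = -16.84501163 / 32.02492305 = -0.526
So phi_hat = [-0.3240, -0.5260].
Therefore phi_hat_1 = -0.3240.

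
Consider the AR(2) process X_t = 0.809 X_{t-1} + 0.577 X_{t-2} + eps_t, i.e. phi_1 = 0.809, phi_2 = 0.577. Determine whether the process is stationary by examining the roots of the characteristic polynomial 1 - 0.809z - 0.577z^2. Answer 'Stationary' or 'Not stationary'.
\text{Not stationary}

The AR(p) characteristic polynomial is P(z) = 1 - 0.809z - 0.577z^2.
Stationarity requires all roots to lie outside the unit circle, i.e. |z| > 1 for every root.
Set 1 + (-0.809) z + (-0.577) z^2 = 0, i.e. a z^2 + b z + c = 0 with a = -0.577, b = -0.809, c = 1.
Discriminant D = b^2 - 4ac = (-0.809)^2 - 4*(-0.577)*1 = 0.654481 - (-2.308) = 2.962481.
D >= 0, so the roots are real: z = (-b +/- sqrt(D)) / (2a) = (0.809 +/- 1.721186) / (-1.154).
  z_1 = (0.809 + 1.721186) / (-1.154) = -2.1925,   |z_1| = 2.1925.
  z_2 = (0.809 - 1.721186) / (-1.154) = 0.7905,   |z_2| = 0.7905.
Moduli of all roots: 2.1925, 0.7905.
All moduli strictly greater than 1? No.
Verdict: Not stationary.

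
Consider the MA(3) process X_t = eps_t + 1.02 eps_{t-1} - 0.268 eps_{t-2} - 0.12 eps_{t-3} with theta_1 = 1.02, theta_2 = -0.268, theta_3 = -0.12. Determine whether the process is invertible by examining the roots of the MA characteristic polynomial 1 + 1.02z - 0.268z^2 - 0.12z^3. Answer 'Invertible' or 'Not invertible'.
\text{Not invertible}

The MA(q) characteristic polynomial is P(z) = 1 + 1.02z - 0.268z^2 - 0.12z^3.
Invertibility requires all roots to lie outside the unit circle, i.e. |z| > 1 for every root.
Degree 3: look for a simple real root z0 first, then factor out (1 - z/z0) and solve the remaining quadratic.
Testing z0 = 2.5: P(2.5) = 1 + (1.02)(2.5) + (-0.268)(2.5)^2 + (-0.12)(2.5)^3
  = 1 + (2.55) + (-1.675) + (-1.875) = 0.  So z_0 = 2.5 is a root, |z_0| = 2.5.
Divide out the factor (1 - 0.4 z) = (1 - z/z0) (since 1/z0 = 0.4):
  P(z) = (1 - 0.4 z)(1 + (1.42) z + (0.3) z^2)
  [check: z-coef 1.42 - (0.4) = 1.02; z^2-coef 0.3 - (0.4)(1.42) = -0.268; z^3-coef -(0.4)(0.3) = -0.12.]
Remaining roots from the quadratic factor 1 + (1.42) z + (0.3) z^2:
  Set 1 + (1.42) z + (0.3) z^2 = 0, i.e. a z^2 + b z + c = 0 with a = 0.3, b = 1.42, c = 1.
  Discriminant D = b^2 - 4ac = (1.42)^2 - 4*(0.3)*1 = 2.0164 - (1.2) = 0.8164.
  D >= 0, so the roots are real: z = (-b +/- sqrt(D)) / (2a) = (-1.42 +/- 0.903549) / (0.6).
    z_1 = (-1.42 + 0.903549) / (0.6) = -0.8608,   |z_1| = 0.8608.
    z_2 = (-1.42 - 0.903549) / (0.6) = -3.8726,   |z_2| = 3.8726.
Moduli of all roots: 2.5000, 0.8608, 3.8726.
All moduli strictly greater than 1? No.
Verdict: Not invertible.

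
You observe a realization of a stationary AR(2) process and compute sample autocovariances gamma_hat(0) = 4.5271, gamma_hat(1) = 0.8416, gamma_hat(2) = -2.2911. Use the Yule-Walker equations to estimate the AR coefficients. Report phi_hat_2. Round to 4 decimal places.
\hat\phi_{2} = -0.5600

The Yule-Walker equations for an AR(p) process read, in matrix form,
  Gamma_p phi = r_p,   with   (Gamma_p)_{ij} = gamma(|i - j|),
                       (r_p)_i = gamma(i),   i,j = 1..p.
Substitute the sample gammas (Toeplitz matrix and right-hand side of size 2):
  Gamma_p = [[4.5271, 0.8416], [0.8416, 4.5271]]
  r_p     = [0.8416, -2.2911]
Written out:
  4.5271 phi_1 + 0.8416 phi_2 = 0.8416
  0.8416 phi_1 + 4.5271 phi_2 = -2.2911
Solve by Cramer's rule:
  det = gamma(0)^2 - gamma(1)^2 = (4.5271)^2 - (0.8416)^2 = 20.49463441 - 0.70829056 = 19.78634385
  phi_hat_1 = [gamma(1) gamma(0) - gamma(1) gamma(2)] / det = [(0.8416)(4.5271) - (0.8416)(-2.2911)] / 19.78634385 = 5.73819712 / 19.78634385 = 0.29
  phi_hat_2 = [gamma(0) gamma(2) - gamma(1)^2] / det = [(4.5271)(-2.2911) - (0.8416)^2] / 19.78634385 = -11.08032937 / 19.78634385 = -0.56
So phi_hat = [0.2900, -0.5600].
Therefore phi_hat_2 = -0.5600.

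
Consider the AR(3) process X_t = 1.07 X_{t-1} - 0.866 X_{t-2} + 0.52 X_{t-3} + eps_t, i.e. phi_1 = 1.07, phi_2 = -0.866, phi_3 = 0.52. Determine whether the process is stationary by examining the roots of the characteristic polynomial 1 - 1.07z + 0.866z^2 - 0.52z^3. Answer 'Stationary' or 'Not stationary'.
\text{Stationary}

The AR(p) characteristic polynomial is P(z) = 1 - 1.07z + 0.866z^2 - 0.52z^3.
Stationarity requires all roots to lie outside the unit circle, i.e. |z| > 1 for every root.
Degree 3: look for a simple real root z0 first, then factor out (1 - z/z0) and solve the remaining quadratic.
Testing z0 = 1.25: P(1.25) = 1 + (-1.07)(1.25) + (0.866)(1.25)^2 + (-0.52)(1.25)^3
  = 1 + (-1.3375) + (1.353125) + (-1.015625) = 0.  So z_0 = 1.25 is a root, |z_0| = 1.25.
Divide out the factor (1 - 0.8 z) = (1 - z/z0) (since 1/z0 = 0.8):
  P(z) = (1 - 0.8 z)(1 + (-0.27) z + (0.65) z^2)
  [check: z-coef -0.27 - (0.8) = -1.07; z^2-coef 0.65 - (0.8)(-0.27) = 0.866; z^3-coef -(0.8)(0.65) = -0.52.]
Remaining roots from the quadratic factor 1 + (-0.27) z + (0.65) z^2:
  Set 1 + (-0.27) z + (0.65) z^2 = 0, i.e. a z^2 + b z + c = 0 with a = 0.65, b = -0.27, c = 1.
  Discriminant D = b^2 - 4ac = (-0.27)^2 - 4*(0.65)*1 = 0.0729 - (2.6) = -2.5271.
  D < 0, so the roots are the complex-conjugate pair z = (-b +/- i sqrt(-D)) / (2a) = 0.2077 +/- 1.2228i.
  For a conjugate pair |z|^2 = z * conj(z) = (product of roots) = c/a = 1/(0.65) = 1.538462, so |z| = sqrt(1.538462) = 1.2403 for both roots.
Moduli of all roots: 1.2500, 1.2403, 1.2403.
All moduli strictly greater than 1? Yes.
Verdict: Stationary.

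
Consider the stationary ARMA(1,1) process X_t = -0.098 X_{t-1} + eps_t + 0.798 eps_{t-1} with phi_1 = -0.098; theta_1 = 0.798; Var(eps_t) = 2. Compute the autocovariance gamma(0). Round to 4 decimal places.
\gamma(0) = 2.9895

Multiply the model equation by X_{t-k} and take expectations. With theta_0 = psi_0 = 1 and psi_j the MA(infinity) weights, this gives
  gamma(k) - sum_i phi_i gamma(k-i) = c_k,
  c_k = sigma^2 * sum_{j=k..q} theta_j psi_{j-k}   (c_k = 0 for k > q),
using gamma(-m) = gamma(m).
psi-weights needed (psi_j = theta_j + sum_i phi_i psi_{j-i}):
  psi_1 = theta_1 + phi_1 = 0.798 + (-0.098) = 0.7
Right-hand sides:
  c_0 = sigma^2 (1 + theta_1 psi_1) = 2 * (1 + (0.798)(0.7)) = 2 * 1.5586 = 3.1172
  c_1 = sigma^2 theta_1 = 2 * (0.798) = 1.596
  c_2 = 0
Equations for k = 0 and k = 1 (AR order 1):
  gamma(0) = phi_1 gamma(1) + c_0
  gamma(1) = phi_1 gamma(0) + c_1
Substituting the second into the first: gamma(0) (1 - phi_1^2) = c_0 + phi_1 c_1, so
  gamma(0) = (c_0 + phi_1 c_1) / (1 - phi_1^2) = (3.1172 + (-0.098)(1.596)) / (1 - (-0.098)^2) = 2.960792 / 0.990396 = 2.989503.
Therefore gamma(0) = 2.9895 (to 4 decimal places).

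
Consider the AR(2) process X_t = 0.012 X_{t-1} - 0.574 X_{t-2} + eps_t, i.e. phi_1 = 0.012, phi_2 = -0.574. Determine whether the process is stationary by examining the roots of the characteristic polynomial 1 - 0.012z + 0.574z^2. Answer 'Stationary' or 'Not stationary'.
\text{Stationary}

The AR(p) characteristic polynomial is P(z) = 1 - 0.012z + 0.574z^2.
Stationarity requires all roots to lie outside the unit circle, i.e. |z| > 1 for every root.
Set 1 + (-0.012) z + (0.574) z^2 = 0, i.e. a z^2 + b z + c = 0 with a = 0.574, b = -0.012, c = 1.
Discriminant D = b^2 - 4ac = (-0.012)^2 - 4*(0.574)*1 = 0.000144 - (2.296) = -2.295856.
D < 0, so the roots are the complex-conjugate pair z = (-b +/- i sqrt(-D)) / (2a) = 0.0105 +/- 1.3199i.
For a conjugate pair |z|^2 = z * conj(z) = (product of roots) = c/a = 1/(0.574) = 1.74216, so |z| = sqrt(1.74216) = 1.3199 for both roots.
Moduli of all roots: 1.3199, 1.3199.
All moduli strictly greater than 1? Yes.
Verdict: Stationary.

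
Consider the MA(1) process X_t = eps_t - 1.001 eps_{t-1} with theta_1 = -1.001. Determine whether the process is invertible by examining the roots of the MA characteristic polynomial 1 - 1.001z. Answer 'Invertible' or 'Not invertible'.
\text{Not invertible}

The MA(q) characteristic polynomial is P(z) = 1 - 1.001z.
Invertibility requires all roots to lie outside the unit circle, i.e. |z| > 1 for every root.
This is linear in z: 1 + (-1.001) z = 0  =>  z = -1/(-1.001) = 0.999001,  |z| = 0.999001.
Moduli of all roots: 0.9990.
All moduli strictly greater than 1? No.
Verdict: Not invertible.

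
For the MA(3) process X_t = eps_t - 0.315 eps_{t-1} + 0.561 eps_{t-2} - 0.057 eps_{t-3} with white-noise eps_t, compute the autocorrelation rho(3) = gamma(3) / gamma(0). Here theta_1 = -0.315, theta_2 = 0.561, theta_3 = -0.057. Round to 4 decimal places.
\rho(3) = -0.0402

For an MA(q) process with theta_0 = 1, the autocovariance is
  gamma(k) = sigma^2 * sum_{i=0..q-k} theta_i * theta_{i+k},
and rho(k) = gamma(k) / gamma(0). Sigma^2 cancels.
  numerator   = (1)*(-0.057) = -0.057.
  denominator = (1)^2 + (-0.315)^2 + (0.561)^2 + (-0.057)^2 = 1.417195.
  rho(3) = -0.057 / 1.417195 = -0.0402.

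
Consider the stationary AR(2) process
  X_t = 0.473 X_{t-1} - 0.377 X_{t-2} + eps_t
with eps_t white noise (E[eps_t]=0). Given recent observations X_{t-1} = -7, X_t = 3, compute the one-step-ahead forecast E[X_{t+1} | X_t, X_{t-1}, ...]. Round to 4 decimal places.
E[X_{t+1} \mid \mathcal F_t] = 4.0580

For an AR(p) model X_t = c + sum_i phi_i X_{t-i} + eps_t, the
one-step-ahead conditional mean is
  E[X_{t+1} | X_t, ...] = c + sum_i phi_i X_{t+1-i}.
Substitute known values:
  E[X_{t+1} | ...] = (0.473) * (3) + (-0.377) * (-7)
                   = 4.0580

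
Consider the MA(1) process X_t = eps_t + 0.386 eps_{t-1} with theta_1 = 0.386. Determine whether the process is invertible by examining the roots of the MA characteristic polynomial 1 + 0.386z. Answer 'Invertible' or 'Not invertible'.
\text{Invertible}

The MA(q) characteristic polynomial is P(z) = 1 + 0.386z.
Invertibility requires all roots to lie outside the unit circle, i.e. |z| > 1 for every root.
This is linear in z: 1 + (0.386) z = 0  =>  z = -1/(0.386) = -2.590674,  |z| = 2.590674.
Moduli of all roots: 2.5907.
All moduli strictly greater than 1? Yes.
Verdict: Invertible.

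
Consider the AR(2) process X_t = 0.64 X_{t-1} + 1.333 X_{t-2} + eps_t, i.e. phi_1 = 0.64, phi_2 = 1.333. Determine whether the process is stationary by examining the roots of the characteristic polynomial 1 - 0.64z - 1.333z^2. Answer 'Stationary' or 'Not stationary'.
\text{Not stationary}

The AR(p) characteristic polynomial is P(z) = 1 - 0.64z - 1.333z^2.
Stationarity requires all roots to lie outside the unit circle, i.e. |z| > 1 for every root.
Set 1 + (-0.64) z + (-1.333) z^2 = 0, i.e. a z^2 + b z + c = 0 with a = -1.333, b = -0.64, c = 1.
Discriminant D = b^2 - 4ac = (-0.64)^2 - 4*(-1.333)*1 = 0.4096 - (-5.332) = 5.7416.
D >= 0, so the roots are real: z = (-b +/- sqrt(D)) / (2a) = (0.64 +/- 2.396164) / (-2.666).
  z_1 = (0.64 + 2.396164) / (-2.666) = -1.1388,   |z_1| = 1.1388.
  z_2 = (0.64 - 2.396164) / (-2.666) = 0.6587,   |z_2| = 0.6587.
Moduli of all roots: 1.1388, 0.6587.
All moduli strictly greater than 1? No.
Verdict: Not stationary.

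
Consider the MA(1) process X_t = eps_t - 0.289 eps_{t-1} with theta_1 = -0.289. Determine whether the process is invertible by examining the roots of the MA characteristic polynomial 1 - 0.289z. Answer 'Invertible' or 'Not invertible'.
\text{Invertible}

The MA(q) characteristic polynomial is P(z) = 1 - 0.289z.
Invertibility requires all roots to lie outside the unit circle, i.e. |z| > 1 for every root.
This is linear in z: 1 + (-0.289) z = 0  =>  z = -1/(-0.289) = 3.460208,  |z| = 3.460208.
Moduli of all roots: 3.4602.
All moduli strictly greater than 1? Yes.
Verdict: Invertible.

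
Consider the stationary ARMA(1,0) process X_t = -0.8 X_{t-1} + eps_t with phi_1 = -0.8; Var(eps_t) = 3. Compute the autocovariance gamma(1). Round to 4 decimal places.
\gamma(1) = -6.6667

Multiply the model equation by X_{t-k} and take expectations. With theta_0 = psi_0 = 1 and psi_j the MA(infinity) weights, this gives
  gamma(k) - sum_i phi_i gamma(k-i) = c_k,
  c_k = sigma^2 * sum_{j=k..q} theta_j psi_{j-k}   (c_k = 0 for k > q),
using gamma(-m) = gamma(m).
Pure AR (q = 0): c_0 = sigma^2 = 3, c_k = 0 for k >= 1.
Equations for k = 0 and k = 1 (AR order 1):
  gamma(0) = phi_1 gamma(1) + c_0
  gamma(1) = phi_1 gamma(0) + c_1
Substituting the second into the first: gamma(0) (1 - phi_1^2) = c_0 + phi_1 c_1, so
  gamma(0) = c_0 / (1 - phi_1^2) = 3 / (1 - (-0.8)^2) = 3 / 0.36 = 8.333333.
  gamma(1) = phi_1 gamma(0) = (-0.8)(8.333333) = -6.666667.
Therefore gamma(1) = -6.6667 (to 4 decimal places).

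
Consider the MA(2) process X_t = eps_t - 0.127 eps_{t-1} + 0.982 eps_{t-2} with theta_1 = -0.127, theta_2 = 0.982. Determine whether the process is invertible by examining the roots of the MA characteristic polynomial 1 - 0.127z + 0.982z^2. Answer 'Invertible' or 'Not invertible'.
\text{Invertible}

The MA(q) characteristic polynomial is P(z) = 1 - 0.127z + 0.982z^2.
Invertibility requires all roots to lie outside the unit circle, i.e. |z| > 1 for every root.
Set 1 + (-0.127) z + (0.982) z^2 = 0, i.e. a z^2 + b z + c = 0 with a = 0.982, b = -0.127, c = 1.
Discriminant D = b^2 - 4ac = (-0.127)^2 - 4*(0.982)*1 = 0.016129 - (3.928) = -3.911871.
D < 0, so the roots are the complex-conjugate pair z = (-b +/- i sqrt(-D)) / (2a) = 0.0647 +/- 1.007i.
For a conjugate pair |z|^2 = z * conj(z) = (product of roots) = c/a = 1/(0.982) = 1.01833, so |z| = sqrt(1.01833) = 1.0091 for both roots.
Moduli of all roots: 1.0091, 1.0091.
All moduli strictly greater than 1? Yes.
Verdict: Invertible.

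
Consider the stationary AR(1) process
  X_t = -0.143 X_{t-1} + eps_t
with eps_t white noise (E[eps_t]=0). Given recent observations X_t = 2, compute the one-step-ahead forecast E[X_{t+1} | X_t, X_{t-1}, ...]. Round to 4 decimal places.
E[X_{t+1} \mid \mathcal F_t] = -0.2860

For an AR(p) model X_t = c + sum_i phi_i X_{t-i} + eps_t, the
one-step-ahead conditional mean is
  E[X_{t+1} | X_t, ...] = c + sum_i phi_i X_{t+1-i}.
Substitute known values:
  E[X_{t+1} | ...] = (-0.143) * (2)
                   = -0.2860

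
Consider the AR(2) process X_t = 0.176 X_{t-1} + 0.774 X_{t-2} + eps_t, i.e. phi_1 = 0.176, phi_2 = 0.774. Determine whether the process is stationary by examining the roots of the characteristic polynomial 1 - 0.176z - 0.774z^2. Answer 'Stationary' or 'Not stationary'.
\text{Stationary}

The AR(p) characteristic polynomial is P(z) = 1 - 0.176z - 0.774z^2.
Stationarity requires all roots to lie outside the unit circle, i.e. |z| > 1 for every root.
Set 1 + (-0.176) z + (-0.774) z^2 = 0, i.e. a z^2 + b z + c = 0 with a = -0.774, b = -0.176, c = 1.
Discriminant D = b^2 - 4ac = (-0.176)^2 - 4*(-0.774)*1 = 0.030976 - (-3.096) = 3.126976.
D >= 0, so the roots are real: z = (-b +/- sqrt(D)) / (2a) = (0.176 +/- 1.768326) / (-1.548).
  z_1 = (0.176 + 1.768326) / (-1.548) = -1.256,   |z_1| = 1.256.
  z_2 = (0.176 - 1.768326) / (-1.548) = 1.0286,   |z_2| = 1.0286.
Moduli of all roots: 1.2560, 1.0286.
All moduli strictly greater than 1? Yes.
Verdict: Stationary.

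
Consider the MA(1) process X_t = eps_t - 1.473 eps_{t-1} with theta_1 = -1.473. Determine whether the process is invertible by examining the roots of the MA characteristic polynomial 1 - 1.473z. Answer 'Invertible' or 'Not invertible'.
\text{Not invertible}

The MA(q) characteristic polynomial is P(z) = 1 - 1.473z.
Invertibility requires all roots to lie outside the unit circle, i.e. |z| > 1 for every root.
This is linear in z: 1 + (-1.473) z = 0  =>  z = -1/(-1.473) = 0.678887,  |z| = 0.678887.
Moduli of all roots: 0.6789.
All moduli strictly greater than 1? No.
Verdict: Not invertible.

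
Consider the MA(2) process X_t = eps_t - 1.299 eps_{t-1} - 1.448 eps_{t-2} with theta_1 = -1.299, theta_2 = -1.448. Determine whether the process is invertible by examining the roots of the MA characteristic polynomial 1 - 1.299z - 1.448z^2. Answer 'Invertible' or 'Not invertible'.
\text{Not invertible}

The MA(q) characteristic polynomial is P(z) = 1 - 1.299z - 1.448z^2.
Invertibility requires all roots to lie outside the unit circle, i.e. |z| > 1 for every root.
Set 1 + (-1.299) z + (-1.448) z^2 = 0, i.e. a z^2 + b z + c = 0 with a = -1.448, b = -1.299, c = 1.
Discriminant D = b^2 - 4ac = (-1.299)^2 - 4*(-1.448)*1 = 1.687401 - (-5.792) = 7.479401.
D >= 0, so the roots are real: z = (-b +/- sqrt(D)) / (2a) = (1.299 +/- 2.734849) / (-2.896).
  z_1 = (1.299 + 2.734849) / (-2.896) = -1.3929,   |z_1| = 1.3929.
  z_2 = (1.299 - 2.734849) / (-2.896) = 0.4958,   |z_2| = 0.4958.
Moduli of all roots: 1.3929, 0.4958.
All moduli strictly greater than 1? No.
Verdict: Not invertible.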